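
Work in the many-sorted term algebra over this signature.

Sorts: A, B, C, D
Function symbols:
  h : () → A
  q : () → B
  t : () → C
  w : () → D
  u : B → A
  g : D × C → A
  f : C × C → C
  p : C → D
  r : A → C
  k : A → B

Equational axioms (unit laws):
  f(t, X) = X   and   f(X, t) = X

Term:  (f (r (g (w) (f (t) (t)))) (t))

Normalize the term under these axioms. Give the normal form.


normal form = (r (g (w) (t)))

1. (f (r (g (w) (f (t) (t)))) (t))  →  (r (g (w) (f (t) (t))))
2. (r (g (w) (f (t) (t))))  →  (r (g (w) (t)))


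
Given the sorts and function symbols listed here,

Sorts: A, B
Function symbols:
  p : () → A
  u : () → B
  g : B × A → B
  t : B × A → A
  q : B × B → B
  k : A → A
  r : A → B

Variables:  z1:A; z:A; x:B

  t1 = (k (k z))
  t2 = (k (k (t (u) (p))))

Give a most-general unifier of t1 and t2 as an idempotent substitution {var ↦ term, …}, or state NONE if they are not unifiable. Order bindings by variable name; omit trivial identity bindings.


{z ↦ (t (u) (p))}


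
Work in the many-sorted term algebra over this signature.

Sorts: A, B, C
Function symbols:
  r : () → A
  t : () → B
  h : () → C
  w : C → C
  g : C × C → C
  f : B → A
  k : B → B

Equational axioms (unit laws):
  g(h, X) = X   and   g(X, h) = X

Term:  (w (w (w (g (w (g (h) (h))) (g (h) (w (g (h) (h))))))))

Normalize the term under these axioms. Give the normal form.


normal form = (w (w (w (g (w (h)) (w (h))))))

1. (w (w (w (g (w (g (h) (h))) (g (h) (w (g (h) (h))))))))  →  (w (w (w (g (w (h)) (g (h) (w (g (h) (h))))))))
2. (w (w (w (g (w (h)) (g (h) (w (g (h) (h))))))))  →  (w (w (w (g (w (h)) (w (g (h) (h)))))))
3. (w (w (w (g (w (h)) (w (g (h) (h)))))))  →  (w (w (w (g (w (h)) (w (h))))))


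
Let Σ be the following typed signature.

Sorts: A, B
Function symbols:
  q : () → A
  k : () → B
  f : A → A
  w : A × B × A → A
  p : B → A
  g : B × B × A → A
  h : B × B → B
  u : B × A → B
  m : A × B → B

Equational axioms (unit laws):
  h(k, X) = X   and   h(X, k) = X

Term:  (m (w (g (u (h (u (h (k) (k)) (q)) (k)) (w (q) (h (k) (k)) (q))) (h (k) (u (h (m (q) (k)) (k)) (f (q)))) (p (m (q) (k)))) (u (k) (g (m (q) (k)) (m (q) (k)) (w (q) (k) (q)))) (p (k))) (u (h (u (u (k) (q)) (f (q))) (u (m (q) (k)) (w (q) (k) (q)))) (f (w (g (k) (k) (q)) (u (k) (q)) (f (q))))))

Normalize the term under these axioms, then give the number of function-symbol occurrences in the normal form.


size = 63

1. (m (w (g (u (h (u (h (k) (k)) (q)) (k)) (w (q) (h (k) (k)) (q))) (h (k) (u (h (m (q) (k)) (k)) (f (q)))) (p (m (q) (k)))) (u (k) (g (m (q) (k)) (m (q) (k)) (w (q) (k) (q)))) (p (k))) (u (h (u (u (k) (q)) (f (q))) (u (m (q) (k)) (w (q) (k) (q)))) (f (w (g (k) (k) (q)) (u (k) (q)) (f (q))))))  →  (m (w (g (u (u (h (k) (k)) (q)) (w (q) (h (k) (k)) (q))) (h (k) (u (h (m (q) (k)) (k)) (f (q)))) (p (m (q) (k)))) (u (k) (g (m (q) (k)) (m (q) (k)) (w (q) (k) (q)))) (p (k))) (u (h (u (u (k) (q)) (f (q))) (u (m (q) (k)) (w (q) (k) (q)))) (f (w (g (k) (k) (q)) (u (k) (q)) (f (q))))))
2. (m (w (g (u (u (h (k) (k)) (q)) (w (q) (h (k) (k)) (q))) (h (k) (u (h (m (q) (k)) (k)) (f (q)))) (p (m (q) (k)))) (u (k) (g (m (q) (k)) (m (q) (k)) (w (q) (k) (q)))) (p (k))) (u (h (u (u (k) (q)) (f (q))) (u (m (q) (k)) (w (q) (k) (q)))) (f (w (g (k) (k) (q)) (u (k) (q)) (f (q))))))  →  (m (w (g (u (u (k) (q)) (w (q) (h (k) (k)) (q))) (h (k) (u (h (m (q) (k)) (k)) (f (q)))) (p (m (q) (k)))) (u (k) (g (m (q) (k)) (m (q) (k)) (w (q) (k) (q)))) (p (k))) (u (h (u (u (k) (q)) (f (q))) (u (m (q) (k)) (w (q) (k) (q)))) (f (w (g (k) (k) (q)) (u (k) (q)) (f (q))))))
3. (m (w (g (u (u (k) (q)) (w (q) (h (k) (k)) (q))) (h (k) (u (h (m (q) (k)) (k)) (f (q)))) (p (m (q) (k)))) (u (k) (g (m (q) (k)) (m (q) (k)) (w (q) (k) (q)))) (p (k))) (u (h (u (u (k) (q)) (f (q))) (u (m (q) (k)) (w (q) (k) (q)))) (f (w (g (k) (k) (q)) (u (k) (q)) (f (q))))))  →  (m (w (g (u (u (k) (q)) (w (q) (k) (q))) (h (k) (u (h (m (q) (k)) (k)) (f (q)))) (p (m (q) (k)))) (u (k) (g (m (q) (k)) (m (q) (k)) (w (q) (k) (q)))) (p (k))) (u (h (u (u (k) (q)) (f (q))) (u (m (q) (k)) (w (q) (k) (q)))) (f (w (g (k) (k) (q)) (u (k) (q)) (f (q))))))
4. (m (w (g (u (u (k) (q)) (w (q) (k) (q))) (h (k) (u (h (m (q) (k)) (k)) (f (q)))) (p (m (q) (k)))) (u (k) (g (m (q) (k)) (m (q) (k)) (w (q) (k) (q)))) (p (k))) (u (h (u (u (k) (q)) (f (q))) (u (m (q) (k)) (w (q) (k) (q)))) (f (w (g (k) (k) (q)) (u (k) (q)) (f (q))))))  →  (m (w (g (u (u (k) (q)) (w (q) (k) (q))) (u (h (m (q) (k)) (k)) (f (q))) (p (m (q) (k)))) (u (k) (g (m (q) (k)) (m (q) (k)) (w (q) (k) (q)))) (p (k))) (u (h (u (u (k) (q)) (f (q))) (u (m (q) (k)) (w (q) (k) (q)))) (f (w (g (k) (k) (q)) (u (k) (q)) (f (q))))))
5. (m (w (g (u (u (k) (q)) (w (q) (k) (q))) (u (h (m (q) (k)) (k)) (f (q))) (p (m (q) (k)))) (u (k) (g (m (q) (k)) (m (q) (k)) (w (q) (k) (q)))) (p (k))) (u (h (u (u (k) (q)) (f (q))) (u (m (q) (k)) (w (q) (k) (q)))) (f (w (g (k) (k) (q)) (u (k) (q)) (f (q))))))  →  (m (w (g (u (u (k) (q)) (w (q) (k) (q))) (u (m (q) (k)) (f (q))) (p (m (q) (k)))) (u (k) (g (m (q) (k)) (m (q) (k)) (w (q) (k) (q)))) (p (k))) (u (h (u (u (k) (q)) (f (q))) (u (m (q) (k)) (w (q) (k) (q)))) (f (w (g (k) (k) (q)) (u (k) (q)) (f (q))))))
normal form: (m (w (g (u (u (k) (q)) (w (q) (k) (q))) (u (m (q) (k)) (f (q))) (p (m (q) (k)))) (u (k) (g (m (q) (k)) (m (q) (k)) (w (q) (k) (q)))) (p (k))) (u (h (u (u (k) (q)) (f (q))) (u (m (q) (k)) (w (q) (k) (q)))) (f (w (g (k) (k) (q)) (u (k) (q)) (f (q))))))


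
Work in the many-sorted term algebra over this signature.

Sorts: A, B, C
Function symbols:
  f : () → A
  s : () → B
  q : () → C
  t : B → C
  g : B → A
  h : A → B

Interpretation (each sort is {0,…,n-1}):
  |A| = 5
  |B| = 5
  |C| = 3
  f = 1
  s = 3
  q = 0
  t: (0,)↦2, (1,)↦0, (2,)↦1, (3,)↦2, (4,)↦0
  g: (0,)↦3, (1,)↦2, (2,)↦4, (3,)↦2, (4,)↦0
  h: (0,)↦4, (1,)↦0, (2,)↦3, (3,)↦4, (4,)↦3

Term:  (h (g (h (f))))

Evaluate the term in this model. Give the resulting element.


  f = 1
  (h (f)) = h(1,) = 0
  (g (h (f))) = g(0,) = 3
  (h (g (h (f)))) = h(3,) = 4

value = 4


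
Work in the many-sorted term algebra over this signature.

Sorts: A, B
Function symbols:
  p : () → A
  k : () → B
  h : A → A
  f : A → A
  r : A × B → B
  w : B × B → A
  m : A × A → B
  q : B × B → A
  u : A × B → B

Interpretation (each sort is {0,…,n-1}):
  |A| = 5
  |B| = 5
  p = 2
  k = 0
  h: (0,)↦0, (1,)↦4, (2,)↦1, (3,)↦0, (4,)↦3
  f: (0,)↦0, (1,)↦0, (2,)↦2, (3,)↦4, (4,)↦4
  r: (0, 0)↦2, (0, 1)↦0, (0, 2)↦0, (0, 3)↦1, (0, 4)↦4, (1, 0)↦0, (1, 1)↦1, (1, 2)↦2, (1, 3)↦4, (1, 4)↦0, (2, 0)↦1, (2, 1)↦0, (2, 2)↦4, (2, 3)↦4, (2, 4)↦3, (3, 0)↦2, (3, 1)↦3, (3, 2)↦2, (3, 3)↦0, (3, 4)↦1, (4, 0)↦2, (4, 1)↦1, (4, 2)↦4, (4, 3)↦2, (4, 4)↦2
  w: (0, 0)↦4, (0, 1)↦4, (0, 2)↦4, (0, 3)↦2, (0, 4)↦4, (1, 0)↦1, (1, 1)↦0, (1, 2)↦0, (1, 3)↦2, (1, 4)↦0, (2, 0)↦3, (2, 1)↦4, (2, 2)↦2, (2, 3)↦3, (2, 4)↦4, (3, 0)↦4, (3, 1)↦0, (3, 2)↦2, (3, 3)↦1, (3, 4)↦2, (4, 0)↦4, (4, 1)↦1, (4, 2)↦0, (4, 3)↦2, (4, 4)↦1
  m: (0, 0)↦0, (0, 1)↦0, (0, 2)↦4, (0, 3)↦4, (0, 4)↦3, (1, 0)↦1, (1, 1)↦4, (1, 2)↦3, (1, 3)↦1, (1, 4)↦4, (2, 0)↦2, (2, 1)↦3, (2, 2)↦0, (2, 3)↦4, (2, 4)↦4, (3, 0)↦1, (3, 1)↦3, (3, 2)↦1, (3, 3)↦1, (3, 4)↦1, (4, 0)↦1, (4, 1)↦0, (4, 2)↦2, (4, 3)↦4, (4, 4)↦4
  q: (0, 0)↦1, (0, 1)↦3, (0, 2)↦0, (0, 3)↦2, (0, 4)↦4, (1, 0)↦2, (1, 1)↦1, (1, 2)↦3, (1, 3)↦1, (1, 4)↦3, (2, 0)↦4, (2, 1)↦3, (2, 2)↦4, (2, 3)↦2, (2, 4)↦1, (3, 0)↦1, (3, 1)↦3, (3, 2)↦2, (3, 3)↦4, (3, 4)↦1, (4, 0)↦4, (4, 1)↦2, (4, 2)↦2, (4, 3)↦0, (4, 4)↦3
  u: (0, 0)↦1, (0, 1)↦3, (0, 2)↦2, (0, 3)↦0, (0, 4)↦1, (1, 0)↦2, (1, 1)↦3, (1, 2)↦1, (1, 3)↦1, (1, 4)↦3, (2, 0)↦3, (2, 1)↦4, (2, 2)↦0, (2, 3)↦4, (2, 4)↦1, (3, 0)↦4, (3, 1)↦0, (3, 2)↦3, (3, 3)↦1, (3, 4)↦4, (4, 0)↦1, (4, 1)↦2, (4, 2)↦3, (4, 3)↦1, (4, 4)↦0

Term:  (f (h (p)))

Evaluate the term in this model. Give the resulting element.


  p = 2
  (h (p)) = h(2,) = 1
  (f (h (p))) = f(1,) = 0

value = 0


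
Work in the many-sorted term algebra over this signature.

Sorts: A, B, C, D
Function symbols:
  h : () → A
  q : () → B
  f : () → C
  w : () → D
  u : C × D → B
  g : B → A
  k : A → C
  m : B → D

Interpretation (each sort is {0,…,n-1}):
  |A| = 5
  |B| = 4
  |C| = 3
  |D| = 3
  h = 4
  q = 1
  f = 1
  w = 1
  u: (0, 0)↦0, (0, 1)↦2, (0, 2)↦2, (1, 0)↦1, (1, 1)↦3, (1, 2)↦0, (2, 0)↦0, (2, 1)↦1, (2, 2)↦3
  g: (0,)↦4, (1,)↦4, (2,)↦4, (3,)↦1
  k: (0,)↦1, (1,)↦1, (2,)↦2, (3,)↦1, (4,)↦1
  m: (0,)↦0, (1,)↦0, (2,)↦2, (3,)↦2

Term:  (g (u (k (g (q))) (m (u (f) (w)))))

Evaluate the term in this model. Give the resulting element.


value = 4

  q = 1
  (g (q)) = g(1,) = 4
  (k (g (q))) = k(4,) = 1
  f = 1
  w = 1
  (u (f) (w)) = u(1, 1) = 3
  (m (u (f) (w))) = m(3,) = 2
  (u (k (g (q))) (m (u (f) (w)))) = u(1, 2) = 0
  (g (u (k (g (q))) (m (u (f) (w))))) = g(0,) = 4


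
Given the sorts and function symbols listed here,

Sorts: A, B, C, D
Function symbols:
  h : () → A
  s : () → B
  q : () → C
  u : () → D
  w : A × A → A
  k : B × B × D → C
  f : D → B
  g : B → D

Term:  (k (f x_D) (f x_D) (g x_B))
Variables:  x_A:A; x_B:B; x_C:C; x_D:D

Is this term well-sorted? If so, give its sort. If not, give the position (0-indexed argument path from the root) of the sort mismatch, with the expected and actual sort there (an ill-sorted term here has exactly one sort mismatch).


    x_D : D
  (f x_D) : B
    x_D : D
  (f x_D) : B
    x_B : B
  (g x_B) : D
(k (f x_D) (f x_D) (g x_B)) : C

well-sorted; sort = C


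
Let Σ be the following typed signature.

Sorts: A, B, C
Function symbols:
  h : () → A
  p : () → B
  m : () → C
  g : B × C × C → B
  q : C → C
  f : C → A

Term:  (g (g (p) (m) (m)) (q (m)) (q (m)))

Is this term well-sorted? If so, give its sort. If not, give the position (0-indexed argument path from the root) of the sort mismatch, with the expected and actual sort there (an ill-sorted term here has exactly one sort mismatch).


    (p) : B
    (m) : C
    (m) : C
  (g (p) (m) (m)) : B
    (m) : C
  (q (m)) : C
    (m) : C
  (q (m)) : C
(g (g (p) (m) (m)) (q (m)) (q (m))) : B

well-sorted; sort = B


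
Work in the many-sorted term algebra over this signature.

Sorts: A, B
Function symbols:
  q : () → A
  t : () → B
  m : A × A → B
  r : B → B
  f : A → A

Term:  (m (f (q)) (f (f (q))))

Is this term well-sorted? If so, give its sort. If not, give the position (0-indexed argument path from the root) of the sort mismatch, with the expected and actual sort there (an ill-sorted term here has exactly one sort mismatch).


    (q) : A
  (f (q)) : A
      (q) : A
    (f (q)) : A
  (f (f (q))) : A
(m (f (q)) (f (f (q)))) : B

well-sorted; sort = B


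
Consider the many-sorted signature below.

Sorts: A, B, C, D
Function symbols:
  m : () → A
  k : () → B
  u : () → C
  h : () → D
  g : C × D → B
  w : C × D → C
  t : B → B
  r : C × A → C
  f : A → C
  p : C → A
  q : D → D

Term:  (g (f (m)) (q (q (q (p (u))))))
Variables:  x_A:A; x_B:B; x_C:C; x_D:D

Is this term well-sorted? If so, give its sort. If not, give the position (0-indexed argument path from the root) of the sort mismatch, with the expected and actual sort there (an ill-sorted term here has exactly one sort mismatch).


ill-sorted at position [1, 0, 0, 0]: expected D, got A

    (m) : A
  (f (m)) : C
          (u) : C
        (p (u)) : A
      (q (p (u))) : ✗ arg 0 at [1, 0, 0, 0] has sort A, expected D


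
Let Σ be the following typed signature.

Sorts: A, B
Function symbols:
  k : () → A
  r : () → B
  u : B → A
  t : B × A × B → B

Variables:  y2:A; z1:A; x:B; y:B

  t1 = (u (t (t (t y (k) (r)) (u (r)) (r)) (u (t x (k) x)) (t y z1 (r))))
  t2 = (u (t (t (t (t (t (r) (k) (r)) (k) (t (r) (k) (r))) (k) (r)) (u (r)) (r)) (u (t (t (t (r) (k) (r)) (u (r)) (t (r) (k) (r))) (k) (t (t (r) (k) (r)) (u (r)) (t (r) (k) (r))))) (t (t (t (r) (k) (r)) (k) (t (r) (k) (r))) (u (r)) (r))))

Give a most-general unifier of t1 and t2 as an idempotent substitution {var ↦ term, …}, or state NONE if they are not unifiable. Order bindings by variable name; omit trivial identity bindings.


{x ↦ (t (t (r) (k) (r)) (u (r)) (t (r) (k) (r))), y ↦ (t (t (r) (k) (r)) (k) (t (r) (k) (r))), z1 ↦ (u (r))}


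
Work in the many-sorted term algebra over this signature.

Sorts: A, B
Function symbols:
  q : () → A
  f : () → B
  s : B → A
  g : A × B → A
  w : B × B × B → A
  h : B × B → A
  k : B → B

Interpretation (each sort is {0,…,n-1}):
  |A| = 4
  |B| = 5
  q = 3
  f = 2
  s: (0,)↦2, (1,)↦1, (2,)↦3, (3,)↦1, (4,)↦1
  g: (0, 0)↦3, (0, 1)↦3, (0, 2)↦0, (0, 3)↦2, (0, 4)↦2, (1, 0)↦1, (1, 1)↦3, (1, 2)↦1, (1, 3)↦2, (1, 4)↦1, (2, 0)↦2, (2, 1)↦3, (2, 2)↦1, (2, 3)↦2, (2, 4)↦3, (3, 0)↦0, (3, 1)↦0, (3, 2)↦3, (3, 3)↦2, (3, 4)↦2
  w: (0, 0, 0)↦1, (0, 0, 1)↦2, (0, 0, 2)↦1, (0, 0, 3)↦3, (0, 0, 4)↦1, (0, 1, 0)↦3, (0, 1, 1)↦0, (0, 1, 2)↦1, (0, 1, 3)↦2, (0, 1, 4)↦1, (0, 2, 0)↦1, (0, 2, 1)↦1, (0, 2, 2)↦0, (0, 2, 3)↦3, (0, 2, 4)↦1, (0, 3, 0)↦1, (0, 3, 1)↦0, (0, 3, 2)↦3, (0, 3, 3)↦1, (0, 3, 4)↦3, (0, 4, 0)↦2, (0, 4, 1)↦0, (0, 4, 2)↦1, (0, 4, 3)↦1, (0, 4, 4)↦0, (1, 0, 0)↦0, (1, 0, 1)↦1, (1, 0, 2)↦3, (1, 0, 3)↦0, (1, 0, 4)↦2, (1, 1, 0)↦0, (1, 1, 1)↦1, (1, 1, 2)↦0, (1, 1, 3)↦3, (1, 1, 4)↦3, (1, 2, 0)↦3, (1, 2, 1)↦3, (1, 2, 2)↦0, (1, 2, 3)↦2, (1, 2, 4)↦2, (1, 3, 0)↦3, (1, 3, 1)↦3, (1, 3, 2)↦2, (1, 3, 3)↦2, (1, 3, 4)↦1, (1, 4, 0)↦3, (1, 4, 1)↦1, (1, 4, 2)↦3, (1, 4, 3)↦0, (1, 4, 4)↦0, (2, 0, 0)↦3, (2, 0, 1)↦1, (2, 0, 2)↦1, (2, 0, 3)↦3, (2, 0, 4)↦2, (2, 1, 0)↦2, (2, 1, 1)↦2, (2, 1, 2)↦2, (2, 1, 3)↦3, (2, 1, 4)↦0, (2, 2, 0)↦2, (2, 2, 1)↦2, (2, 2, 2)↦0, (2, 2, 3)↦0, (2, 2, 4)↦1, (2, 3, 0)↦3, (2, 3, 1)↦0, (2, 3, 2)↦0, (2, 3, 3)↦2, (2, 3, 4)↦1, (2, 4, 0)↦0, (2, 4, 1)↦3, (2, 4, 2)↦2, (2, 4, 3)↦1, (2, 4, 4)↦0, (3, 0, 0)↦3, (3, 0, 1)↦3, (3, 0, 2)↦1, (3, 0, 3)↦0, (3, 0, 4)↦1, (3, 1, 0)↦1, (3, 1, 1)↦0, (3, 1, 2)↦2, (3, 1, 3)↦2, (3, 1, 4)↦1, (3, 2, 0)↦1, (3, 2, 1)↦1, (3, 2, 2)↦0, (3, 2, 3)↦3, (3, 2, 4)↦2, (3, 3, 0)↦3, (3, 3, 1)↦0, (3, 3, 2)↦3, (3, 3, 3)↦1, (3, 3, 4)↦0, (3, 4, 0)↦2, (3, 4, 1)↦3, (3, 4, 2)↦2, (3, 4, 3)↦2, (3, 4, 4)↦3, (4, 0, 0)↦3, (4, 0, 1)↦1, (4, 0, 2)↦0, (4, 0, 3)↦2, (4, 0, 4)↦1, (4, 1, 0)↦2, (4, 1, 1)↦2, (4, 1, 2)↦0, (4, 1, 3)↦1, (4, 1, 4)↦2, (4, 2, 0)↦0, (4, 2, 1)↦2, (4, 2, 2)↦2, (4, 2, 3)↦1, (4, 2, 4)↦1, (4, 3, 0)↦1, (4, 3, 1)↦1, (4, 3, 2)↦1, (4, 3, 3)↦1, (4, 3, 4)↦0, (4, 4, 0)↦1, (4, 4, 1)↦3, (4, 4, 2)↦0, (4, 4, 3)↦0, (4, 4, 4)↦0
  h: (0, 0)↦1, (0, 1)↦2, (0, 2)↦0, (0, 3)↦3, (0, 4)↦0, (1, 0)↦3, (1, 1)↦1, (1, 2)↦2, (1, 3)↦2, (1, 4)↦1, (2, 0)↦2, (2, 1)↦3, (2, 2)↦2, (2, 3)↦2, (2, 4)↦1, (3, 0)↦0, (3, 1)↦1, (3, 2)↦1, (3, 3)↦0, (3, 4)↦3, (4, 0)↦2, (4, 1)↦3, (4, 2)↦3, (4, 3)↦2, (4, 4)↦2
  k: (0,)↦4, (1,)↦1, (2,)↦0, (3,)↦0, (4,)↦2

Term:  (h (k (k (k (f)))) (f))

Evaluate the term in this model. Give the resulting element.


value = 2

  f = 2
  (k (f)) = k(2,) = 0
  (k (k (f))) = k(0,) = 4
  (k (k (k (f)))) = k(4,) = 2
  f = 2
  (h (k (k (k (f)))) (f)) = h(2, 2) = 2


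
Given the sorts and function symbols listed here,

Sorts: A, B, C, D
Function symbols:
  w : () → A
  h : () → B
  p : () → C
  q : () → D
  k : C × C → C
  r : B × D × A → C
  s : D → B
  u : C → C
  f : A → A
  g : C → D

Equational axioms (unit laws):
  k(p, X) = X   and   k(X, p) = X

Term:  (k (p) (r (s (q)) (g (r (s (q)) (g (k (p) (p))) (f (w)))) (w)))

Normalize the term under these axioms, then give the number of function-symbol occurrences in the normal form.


size = 12

1. (k (p) (r (s (q)) (g (r (s (q)) (g (k (p) (p))) (f (w)))) (w)))  →  (r (s (q)) (g (r (s (q)) (g (k (p) (p))) (f (w)))) (w))
2. (r (s (q)) (g (r (s (q)) (g (k (p) (p))) (f (w)))) (w))  →  (r (s (q)) (g (r (s (q)) (g (p)) (f (w)))) (w))
normal form: (r (s (q)) (g (r (s (q)) (g (p)) (f (w)))) (w))


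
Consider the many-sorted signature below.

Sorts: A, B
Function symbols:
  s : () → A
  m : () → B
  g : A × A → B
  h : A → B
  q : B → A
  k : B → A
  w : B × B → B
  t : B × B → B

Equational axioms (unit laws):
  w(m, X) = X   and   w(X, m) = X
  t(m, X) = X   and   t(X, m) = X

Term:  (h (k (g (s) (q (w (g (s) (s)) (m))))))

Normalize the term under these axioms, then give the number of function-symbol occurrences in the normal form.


1. (h (k (g (s) (q (w (g (s) (s)) (m))))))  →  (h (k (g (s) (q (g (s) (s))))))
normal form: (h (k (g (s) (q (g (s) (s))))))

size = 8


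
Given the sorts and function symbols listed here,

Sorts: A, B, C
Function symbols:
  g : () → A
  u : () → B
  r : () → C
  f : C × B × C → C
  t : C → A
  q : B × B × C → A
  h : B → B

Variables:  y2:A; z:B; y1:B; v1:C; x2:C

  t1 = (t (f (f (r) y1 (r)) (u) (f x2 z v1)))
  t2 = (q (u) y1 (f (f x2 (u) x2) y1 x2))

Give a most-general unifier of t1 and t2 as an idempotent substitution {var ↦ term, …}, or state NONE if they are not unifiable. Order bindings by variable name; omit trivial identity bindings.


head clash or occurs-check failure — not unifiable

NONE (not unifiable)


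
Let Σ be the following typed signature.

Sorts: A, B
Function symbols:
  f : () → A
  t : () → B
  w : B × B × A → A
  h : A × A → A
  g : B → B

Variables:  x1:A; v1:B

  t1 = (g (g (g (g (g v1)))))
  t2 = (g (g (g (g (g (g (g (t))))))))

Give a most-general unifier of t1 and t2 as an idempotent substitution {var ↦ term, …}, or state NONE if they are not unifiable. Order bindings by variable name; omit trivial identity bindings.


{v1 ↦ (g (g (t)))}


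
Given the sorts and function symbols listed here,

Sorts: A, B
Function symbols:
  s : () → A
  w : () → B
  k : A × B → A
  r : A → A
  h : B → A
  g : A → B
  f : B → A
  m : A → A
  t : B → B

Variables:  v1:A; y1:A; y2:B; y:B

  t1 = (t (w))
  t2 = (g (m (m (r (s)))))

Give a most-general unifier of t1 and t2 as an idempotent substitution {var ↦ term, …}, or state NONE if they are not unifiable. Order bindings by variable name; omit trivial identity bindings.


NONE (not unifiable)

head clash or occurs-check failure — not unifiable


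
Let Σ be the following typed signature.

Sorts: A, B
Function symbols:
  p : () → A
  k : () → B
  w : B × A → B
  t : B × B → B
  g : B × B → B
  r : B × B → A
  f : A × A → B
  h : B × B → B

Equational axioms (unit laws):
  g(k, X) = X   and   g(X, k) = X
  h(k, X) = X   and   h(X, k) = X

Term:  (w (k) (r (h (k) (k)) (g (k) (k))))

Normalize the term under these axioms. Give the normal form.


normal form = (w (k) (r (k) (k)))

1. (w (k) (r (h (k) (k)) (g (k) (k))))  →  (w (k) (r (k) (g (k) (k))))
2. (w (k) (r (k) (g (k) (k))))  →  (w (k) (r (k) (k)))


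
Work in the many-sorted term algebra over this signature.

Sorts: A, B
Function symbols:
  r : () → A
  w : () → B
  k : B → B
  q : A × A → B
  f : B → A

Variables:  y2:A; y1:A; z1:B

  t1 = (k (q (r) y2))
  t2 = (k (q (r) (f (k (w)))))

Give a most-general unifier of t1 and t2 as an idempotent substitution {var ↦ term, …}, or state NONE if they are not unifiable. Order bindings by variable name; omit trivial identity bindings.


{y2 ↦ (f (k (w)))}


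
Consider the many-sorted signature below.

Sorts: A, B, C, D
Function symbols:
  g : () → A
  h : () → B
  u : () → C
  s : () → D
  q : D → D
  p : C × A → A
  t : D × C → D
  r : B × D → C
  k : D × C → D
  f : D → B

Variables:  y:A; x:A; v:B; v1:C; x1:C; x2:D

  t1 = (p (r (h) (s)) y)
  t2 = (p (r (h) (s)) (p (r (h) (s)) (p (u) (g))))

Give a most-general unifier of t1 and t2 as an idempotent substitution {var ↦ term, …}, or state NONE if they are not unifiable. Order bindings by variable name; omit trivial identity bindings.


{y ↦ (p (r (h) (s)) (p (u) (g)))}


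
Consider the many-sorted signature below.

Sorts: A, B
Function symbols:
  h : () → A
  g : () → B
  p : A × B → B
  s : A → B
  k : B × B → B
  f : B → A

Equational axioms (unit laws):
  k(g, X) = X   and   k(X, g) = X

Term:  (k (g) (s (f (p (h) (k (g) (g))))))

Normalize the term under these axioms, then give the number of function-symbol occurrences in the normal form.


size = 5

1. (k (g) (s (f (p (h) (k (g) (g))))))  →  (s (f (p (h) (k (g) (g)))))
2. (s (f (p (h) (k (g) (g)))))  →  (s (f (p (h) (g))))
normal form: (s (f (p (h) (g))))


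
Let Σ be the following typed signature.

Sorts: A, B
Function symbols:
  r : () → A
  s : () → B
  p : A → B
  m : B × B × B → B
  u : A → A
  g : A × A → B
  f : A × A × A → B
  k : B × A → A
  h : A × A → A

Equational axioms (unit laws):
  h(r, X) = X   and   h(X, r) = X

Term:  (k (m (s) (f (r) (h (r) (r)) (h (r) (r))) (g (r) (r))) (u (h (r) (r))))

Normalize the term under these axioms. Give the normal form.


normal form = (k (m (s) (f (r) (r) (r)) (g (r) (r))) (u (r)))

1. (k (m (s) (f (r) (h (r) (r)) (h (r) (r))) (g (r) (r))) (u (h (r) (r))))  →  (k (m (s) (f (r) (r) (h (r) (r))) (g (r) (r))) (u (h (r) (r))))
2. (k (m (s) (f (r) (r) (h (r) (r))) (g (r) (r))) (u (h (r) (r))))  →  (k (m (s) (f (r) (r) (r)) (g (r) (r))) (u (h (r) (r))))
3. (k (m (s) (f (r) (r) (r)) (g (r) (r))) (u (h (r) (r))))  →  (k (m (s) (f (r) (r) (r)) (g (r) (r))) (u (r)))


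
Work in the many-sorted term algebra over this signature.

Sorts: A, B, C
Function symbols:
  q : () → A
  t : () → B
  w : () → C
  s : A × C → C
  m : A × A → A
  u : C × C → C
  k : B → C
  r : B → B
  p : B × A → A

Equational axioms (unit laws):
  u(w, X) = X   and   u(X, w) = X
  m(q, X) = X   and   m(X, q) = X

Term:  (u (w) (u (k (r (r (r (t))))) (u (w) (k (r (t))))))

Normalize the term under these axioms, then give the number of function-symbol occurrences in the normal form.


size = 9

1. (u (w) (u (k (r (r (r (t))))) (u (w) (k (r (t))))))  →  (u (k (r (r (r (t))))) (u (w) (k (r (t)))))
2. (u (k (r (r (r (t))))) (u (w) (k (r (t)))))  →  (u (k (r (r (r (t))))) (k (r (t))))
normal form: (u (k (r (r (r (t))))) (k (r (t))))


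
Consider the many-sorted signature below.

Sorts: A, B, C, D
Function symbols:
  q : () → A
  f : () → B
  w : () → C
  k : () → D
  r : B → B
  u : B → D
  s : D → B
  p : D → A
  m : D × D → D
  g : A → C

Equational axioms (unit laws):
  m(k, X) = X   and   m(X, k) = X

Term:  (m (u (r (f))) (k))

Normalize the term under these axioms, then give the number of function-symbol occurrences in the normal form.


1. (m (u (r (f))) (k))  →  (u (r (f)))
normal form: (u (r (f)))

size = 3


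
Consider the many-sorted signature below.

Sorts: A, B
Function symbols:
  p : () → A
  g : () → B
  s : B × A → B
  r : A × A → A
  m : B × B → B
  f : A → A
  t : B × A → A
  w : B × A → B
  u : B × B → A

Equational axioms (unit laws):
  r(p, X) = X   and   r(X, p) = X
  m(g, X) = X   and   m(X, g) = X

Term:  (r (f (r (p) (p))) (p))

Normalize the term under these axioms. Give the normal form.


1. (r (f (r (p) (p))) (p))  →  (f (r (p) (p)))
2. (f (r (p) (p)))  →  (f (p))

normal form = (f (p))


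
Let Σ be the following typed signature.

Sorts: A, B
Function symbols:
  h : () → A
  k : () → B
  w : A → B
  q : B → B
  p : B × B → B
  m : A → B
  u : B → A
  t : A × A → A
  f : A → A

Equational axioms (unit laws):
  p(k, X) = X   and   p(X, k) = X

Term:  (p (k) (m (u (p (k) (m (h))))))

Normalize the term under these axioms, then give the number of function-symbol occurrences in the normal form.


1. (p (k) (m (u (p (k) (m (h))))))  →  (m (u (p (k) (m (h)))))
2. (m (u (p (k) (m (h)))))  →  (m (u (m (h))))
normal form: (m (u (m (h))))

size = 4


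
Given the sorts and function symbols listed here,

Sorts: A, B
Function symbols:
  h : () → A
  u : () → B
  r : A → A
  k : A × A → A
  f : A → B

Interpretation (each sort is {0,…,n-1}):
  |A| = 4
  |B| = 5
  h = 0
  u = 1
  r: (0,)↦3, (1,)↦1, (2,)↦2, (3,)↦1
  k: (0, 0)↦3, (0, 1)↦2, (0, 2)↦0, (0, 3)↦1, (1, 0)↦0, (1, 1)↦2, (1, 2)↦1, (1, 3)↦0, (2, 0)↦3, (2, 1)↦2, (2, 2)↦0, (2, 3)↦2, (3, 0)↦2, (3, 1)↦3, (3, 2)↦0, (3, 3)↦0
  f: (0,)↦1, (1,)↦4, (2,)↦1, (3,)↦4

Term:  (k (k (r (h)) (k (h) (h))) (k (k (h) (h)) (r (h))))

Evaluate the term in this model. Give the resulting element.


value = 3

  h = 0
  (r (h)) = r(0,) = 3
  h = 0
  h = 0
  (k (h) (h)) = k(0, 0) = 3
  (k (r (h)) (k (h) (h))) = k(3, 3) = 0
  h = 0
  h = 0
  (k (h) (h)) = k(0, 0) = 3
  h = 0
  (r (h)) = r(0,) = 3
  (k (k (h) (h)) (r (h))) = k(3, 3) = 0
  (k (k (r (h)) (k (h) (h))) (k (k (h) (h)) (r (h)))) = k(0, 0) = 3


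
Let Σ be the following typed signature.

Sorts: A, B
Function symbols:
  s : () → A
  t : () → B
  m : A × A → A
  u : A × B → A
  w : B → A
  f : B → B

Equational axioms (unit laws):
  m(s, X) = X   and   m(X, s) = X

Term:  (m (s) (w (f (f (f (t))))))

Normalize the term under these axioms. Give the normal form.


1. (m (s) (w (f (f (f (t))))))  →  (w (f (f (f (t)))))

normal form = (w (f (f (f (t)))))


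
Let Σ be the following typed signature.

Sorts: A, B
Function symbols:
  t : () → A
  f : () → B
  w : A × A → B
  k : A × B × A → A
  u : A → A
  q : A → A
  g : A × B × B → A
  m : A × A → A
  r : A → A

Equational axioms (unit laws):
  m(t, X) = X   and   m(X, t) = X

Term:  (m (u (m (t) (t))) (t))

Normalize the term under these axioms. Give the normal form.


1. (m (u (m (t) (t))) (t))  →  (u (m (t) (t)))
2. (u (m (t) (t)))  →  (u (t))

normal form = (u (t))


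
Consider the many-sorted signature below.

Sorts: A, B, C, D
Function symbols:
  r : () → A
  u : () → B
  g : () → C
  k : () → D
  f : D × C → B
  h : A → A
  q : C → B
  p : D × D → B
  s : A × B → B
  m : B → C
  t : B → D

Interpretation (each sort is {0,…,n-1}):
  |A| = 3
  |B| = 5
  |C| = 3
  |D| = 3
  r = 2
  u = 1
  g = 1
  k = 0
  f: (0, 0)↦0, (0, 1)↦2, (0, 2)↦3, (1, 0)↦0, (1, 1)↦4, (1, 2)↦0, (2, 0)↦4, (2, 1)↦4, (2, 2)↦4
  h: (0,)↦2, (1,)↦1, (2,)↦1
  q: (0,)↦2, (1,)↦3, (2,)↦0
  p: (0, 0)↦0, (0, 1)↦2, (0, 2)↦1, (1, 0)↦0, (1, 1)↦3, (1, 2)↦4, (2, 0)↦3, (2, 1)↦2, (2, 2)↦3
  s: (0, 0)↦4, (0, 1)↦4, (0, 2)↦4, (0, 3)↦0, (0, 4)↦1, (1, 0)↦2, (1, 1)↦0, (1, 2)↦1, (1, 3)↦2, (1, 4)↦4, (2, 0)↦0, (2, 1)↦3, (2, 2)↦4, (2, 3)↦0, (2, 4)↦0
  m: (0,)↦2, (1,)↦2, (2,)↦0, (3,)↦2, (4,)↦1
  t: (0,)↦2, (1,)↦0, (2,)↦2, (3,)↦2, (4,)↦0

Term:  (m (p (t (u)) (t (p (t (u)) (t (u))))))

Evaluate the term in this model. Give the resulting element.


value = 2

  u = 1
  (t (u)) = t(1,) = 0
  u = 1
  (t (u)) = t(1,) = 0
  u = 1
  (t (u)) = t(1,) = 0
  (p (t (u)) (t (u))) = p(0, 0) = 0
  (t (p (t (u)) (t (u)))) = t(0,) = 2
  (p (t (u)) (t (p (t (u)) (t (u))))) = p(0, 2) = 1
  (m (p (t (u)) (t (p (t (u)) (t (u)))))) = m(1,) = 2


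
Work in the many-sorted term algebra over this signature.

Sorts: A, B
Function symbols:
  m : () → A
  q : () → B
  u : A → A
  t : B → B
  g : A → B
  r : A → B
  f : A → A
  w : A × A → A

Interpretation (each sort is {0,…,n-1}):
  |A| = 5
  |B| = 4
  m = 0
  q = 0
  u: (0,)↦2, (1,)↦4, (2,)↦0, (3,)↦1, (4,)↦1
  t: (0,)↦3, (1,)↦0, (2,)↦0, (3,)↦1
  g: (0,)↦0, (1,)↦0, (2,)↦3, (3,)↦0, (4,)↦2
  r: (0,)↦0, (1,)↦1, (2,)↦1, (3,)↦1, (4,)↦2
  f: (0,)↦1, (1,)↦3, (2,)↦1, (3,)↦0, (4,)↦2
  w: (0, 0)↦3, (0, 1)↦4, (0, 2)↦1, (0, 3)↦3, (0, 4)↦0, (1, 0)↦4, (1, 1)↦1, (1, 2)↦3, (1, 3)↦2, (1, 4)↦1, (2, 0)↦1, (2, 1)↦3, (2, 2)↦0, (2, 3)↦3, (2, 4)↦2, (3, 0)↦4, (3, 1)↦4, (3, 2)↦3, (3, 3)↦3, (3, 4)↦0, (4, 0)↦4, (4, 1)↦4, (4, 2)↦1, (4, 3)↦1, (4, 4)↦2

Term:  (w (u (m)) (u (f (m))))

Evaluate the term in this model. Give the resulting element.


value = 2

  m = 0
  (u (m)) = u(0,) = 2
  m = 0
  (f (m)) = f(0,) = 1
  (u (f (m))) = u(1,) = 4
  (w (u (m)) (u (f (m)))) = w(2, 4) = 2


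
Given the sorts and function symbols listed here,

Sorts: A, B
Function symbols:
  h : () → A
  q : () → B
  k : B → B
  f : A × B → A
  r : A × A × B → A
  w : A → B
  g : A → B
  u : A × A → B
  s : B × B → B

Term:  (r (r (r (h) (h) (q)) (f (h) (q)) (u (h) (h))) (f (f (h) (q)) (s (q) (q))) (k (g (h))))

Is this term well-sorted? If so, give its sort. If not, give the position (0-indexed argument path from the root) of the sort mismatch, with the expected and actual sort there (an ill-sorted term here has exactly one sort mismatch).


      (h) : A
      (h) : A
      (q) : B
    (r (h) (h) (q)) : A
      (h) : A
      (q) : B
    (f (h) (q)) : A
      (h) : A
      (h) : A
    (u (h) (h)) : B
  (r (r (h) (h) (q)) (f (h) (q)) (u (h) (h))) : A
      (h) : A
      (q) : B
    (f (h) (q)) : A
      (q) : B
      (q) : B
    (s (q) (q)) : B
  (f (f (h) (q)) (s (q) (q))) : A
      (h) : A
    (g (h)) : B
  (k (g (h))) : B
(r (r (r (h) (h) (q)) (f (h) (q)) (u (h) (h))) (f (f (h) (q)) (s (q) (q))) (k (g (h)))) : A

well-sorted; sort = A


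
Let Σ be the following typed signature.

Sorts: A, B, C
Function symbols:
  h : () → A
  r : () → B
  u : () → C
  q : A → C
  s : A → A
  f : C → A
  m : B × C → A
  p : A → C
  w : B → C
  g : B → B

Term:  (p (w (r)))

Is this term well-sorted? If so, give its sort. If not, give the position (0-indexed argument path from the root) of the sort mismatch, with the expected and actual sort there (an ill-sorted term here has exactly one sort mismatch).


    (r) : B
  (w (r)) : C
(p (w (r))) : ✗ arg 0 at [0] has sort C, expected A

ill-sorted at position [0]: expected A, got C


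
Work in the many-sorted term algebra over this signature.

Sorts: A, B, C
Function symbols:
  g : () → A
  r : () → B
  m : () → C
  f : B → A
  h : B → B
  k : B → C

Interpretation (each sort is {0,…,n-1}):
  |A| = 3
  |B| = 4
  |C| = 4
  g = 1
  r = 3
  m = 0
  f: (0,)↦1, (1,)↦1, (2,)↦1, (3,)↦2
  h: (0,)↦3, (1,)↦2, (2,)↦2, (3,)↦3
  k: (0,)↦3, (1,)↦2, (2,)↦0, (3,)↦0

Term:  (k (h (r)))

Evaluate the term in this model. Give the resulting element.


  r = 3
  (h (r)) = h(3,) = 3
  (k (h (r))) = k(3,) = 0

value = 0


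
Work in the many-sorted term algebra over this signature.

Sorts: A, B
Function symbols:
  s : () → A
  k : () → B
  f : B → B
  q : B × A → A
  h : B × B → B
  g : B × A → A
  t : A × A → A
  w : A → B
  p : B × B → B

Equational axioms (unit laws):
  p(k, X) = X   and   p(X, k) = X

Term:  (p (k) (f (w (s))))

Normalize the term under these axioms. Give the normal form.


1. (p (k) (f (w (s))))  →  (f (w (s)))

normal form = (f (w (s)))


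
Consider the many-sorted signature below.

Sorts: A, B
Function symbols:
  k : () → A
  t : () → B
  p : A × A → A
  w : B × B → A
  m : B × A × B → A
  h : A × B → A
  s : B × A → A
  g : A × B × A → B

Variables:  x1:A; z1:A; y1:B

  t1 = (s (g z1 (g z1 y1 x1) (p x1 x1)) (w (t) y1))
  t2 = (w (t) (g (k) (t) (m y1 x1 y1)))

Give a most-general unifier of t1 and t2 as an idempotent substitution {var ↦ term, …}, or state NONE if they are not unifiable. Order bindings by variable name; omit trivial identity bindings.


NONE (not unifiable)

head clash or occurs-check failure — not unifiable


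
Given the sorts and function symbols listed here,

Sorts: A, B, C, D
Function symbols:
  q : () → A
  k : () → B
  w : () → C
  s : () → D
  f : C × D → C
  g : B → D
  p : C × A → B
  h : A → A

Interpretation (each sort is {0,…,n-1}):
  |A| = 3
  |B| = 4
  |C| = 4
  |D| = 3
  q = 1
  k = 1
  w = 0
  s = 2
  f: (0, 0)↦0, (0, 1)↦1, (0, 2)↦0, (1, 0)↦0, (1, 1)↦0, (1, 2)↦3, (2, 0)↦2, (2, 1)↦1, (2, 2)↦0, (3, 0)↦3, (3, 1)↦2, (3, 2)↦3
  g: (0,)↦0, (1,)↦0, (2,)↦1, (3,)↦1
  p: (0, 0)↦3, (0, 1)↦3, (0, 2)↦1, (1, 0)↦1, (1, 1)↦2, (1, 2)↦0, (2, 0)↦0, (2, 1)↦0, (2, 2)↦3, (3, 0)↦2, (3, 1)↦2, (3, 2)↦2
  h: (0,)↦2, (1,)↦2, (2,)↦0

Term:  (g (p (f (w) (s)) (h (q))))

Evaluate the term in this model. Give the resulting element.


value = 0

  w = 0
  s = 2
  (f (w) (s)) = f(0, 2) = 0
  q = 1
  (h (q)) = h(1,) = 2
  (p (f (w) (s)) (h (q))) = p(0, 2) = 1
  (g (p (f (w) (s)) (h (q)))) = g(1,) = 0


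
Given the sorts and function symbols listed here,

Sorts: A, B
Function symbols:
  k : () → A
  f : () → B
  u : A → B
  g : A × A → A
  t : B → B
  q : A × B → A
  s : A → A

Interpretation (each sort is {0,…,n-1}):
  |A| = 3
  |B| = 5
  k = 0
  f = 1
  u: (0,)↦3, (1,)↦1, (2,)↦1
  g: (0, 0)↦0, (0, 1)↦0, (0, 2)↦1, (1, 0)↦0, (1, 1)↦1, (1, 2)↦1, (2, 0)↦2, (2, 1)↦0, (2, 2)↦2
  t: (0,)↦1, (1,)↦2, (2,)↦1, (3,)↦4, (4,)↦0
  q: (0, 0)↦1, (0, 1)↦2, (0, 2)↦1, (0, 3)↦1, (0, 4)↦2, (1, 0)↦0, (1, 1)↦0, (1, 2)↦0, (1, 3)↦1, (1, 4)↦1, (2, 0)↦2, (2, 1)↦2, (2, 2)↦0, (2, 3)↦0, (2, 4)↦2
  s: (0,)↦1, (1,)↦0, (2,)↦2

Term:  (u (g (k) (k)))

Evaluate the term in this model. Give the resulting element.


value = 3

  k = 0
  k = 0
  (g (k) (k)) = g(0, 0) = 0
  (u (g (k) (k))) = u(0,) = 3


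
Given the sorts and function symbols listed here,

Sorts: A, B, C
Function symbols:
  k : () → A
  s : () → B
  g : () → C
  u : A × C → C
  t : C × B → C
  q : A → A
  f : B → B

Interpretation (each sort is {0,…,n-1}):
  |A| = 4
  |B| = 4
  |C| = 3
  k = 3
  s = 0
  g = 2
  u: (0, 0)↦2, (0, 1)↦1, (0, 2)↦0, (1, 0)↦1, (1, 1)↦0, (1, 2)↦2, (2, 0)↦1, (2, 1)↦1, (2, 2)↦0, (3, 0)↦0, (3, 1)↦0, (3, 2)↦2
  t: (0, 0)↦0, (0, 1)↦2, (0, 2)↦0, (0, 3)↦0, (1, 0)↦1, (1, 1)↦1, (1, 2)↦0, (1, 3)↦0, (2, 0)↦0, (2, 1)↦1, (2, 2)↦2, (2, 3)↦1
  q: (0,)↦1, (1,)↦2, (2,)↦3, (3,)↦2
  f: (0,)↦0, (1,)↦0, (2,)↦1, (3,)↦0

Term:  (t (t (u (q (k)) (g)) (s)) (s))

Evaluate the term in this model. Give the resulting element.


value = 0

  k = 3
  (q (k)) = q(3,) = 2
  g = 2
  (u (q (k)) (g)) = u(2, 2) = 0
  s = 0
  (t (u (q (k)) (g)) (s)) = t(0, 0) = 0
  s = 0
  (t (t (u (q (k)) (g)) (s)) (s)) = t(0, 0) = 0


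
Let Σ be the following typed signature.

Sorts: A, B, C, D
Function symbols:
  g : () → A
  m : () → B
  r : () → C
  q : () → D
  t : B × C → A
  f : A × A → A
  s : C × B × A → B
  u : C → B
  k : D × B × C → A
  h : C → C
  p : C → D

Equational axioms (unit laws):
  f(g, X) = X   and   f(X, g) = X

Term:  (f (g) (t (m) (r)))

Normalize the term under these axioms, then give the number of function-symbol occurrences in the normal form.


size = 3

1. (f (g) (t (m) (r)))  →  (t (m) (r))
normal form: (t (m) (r))


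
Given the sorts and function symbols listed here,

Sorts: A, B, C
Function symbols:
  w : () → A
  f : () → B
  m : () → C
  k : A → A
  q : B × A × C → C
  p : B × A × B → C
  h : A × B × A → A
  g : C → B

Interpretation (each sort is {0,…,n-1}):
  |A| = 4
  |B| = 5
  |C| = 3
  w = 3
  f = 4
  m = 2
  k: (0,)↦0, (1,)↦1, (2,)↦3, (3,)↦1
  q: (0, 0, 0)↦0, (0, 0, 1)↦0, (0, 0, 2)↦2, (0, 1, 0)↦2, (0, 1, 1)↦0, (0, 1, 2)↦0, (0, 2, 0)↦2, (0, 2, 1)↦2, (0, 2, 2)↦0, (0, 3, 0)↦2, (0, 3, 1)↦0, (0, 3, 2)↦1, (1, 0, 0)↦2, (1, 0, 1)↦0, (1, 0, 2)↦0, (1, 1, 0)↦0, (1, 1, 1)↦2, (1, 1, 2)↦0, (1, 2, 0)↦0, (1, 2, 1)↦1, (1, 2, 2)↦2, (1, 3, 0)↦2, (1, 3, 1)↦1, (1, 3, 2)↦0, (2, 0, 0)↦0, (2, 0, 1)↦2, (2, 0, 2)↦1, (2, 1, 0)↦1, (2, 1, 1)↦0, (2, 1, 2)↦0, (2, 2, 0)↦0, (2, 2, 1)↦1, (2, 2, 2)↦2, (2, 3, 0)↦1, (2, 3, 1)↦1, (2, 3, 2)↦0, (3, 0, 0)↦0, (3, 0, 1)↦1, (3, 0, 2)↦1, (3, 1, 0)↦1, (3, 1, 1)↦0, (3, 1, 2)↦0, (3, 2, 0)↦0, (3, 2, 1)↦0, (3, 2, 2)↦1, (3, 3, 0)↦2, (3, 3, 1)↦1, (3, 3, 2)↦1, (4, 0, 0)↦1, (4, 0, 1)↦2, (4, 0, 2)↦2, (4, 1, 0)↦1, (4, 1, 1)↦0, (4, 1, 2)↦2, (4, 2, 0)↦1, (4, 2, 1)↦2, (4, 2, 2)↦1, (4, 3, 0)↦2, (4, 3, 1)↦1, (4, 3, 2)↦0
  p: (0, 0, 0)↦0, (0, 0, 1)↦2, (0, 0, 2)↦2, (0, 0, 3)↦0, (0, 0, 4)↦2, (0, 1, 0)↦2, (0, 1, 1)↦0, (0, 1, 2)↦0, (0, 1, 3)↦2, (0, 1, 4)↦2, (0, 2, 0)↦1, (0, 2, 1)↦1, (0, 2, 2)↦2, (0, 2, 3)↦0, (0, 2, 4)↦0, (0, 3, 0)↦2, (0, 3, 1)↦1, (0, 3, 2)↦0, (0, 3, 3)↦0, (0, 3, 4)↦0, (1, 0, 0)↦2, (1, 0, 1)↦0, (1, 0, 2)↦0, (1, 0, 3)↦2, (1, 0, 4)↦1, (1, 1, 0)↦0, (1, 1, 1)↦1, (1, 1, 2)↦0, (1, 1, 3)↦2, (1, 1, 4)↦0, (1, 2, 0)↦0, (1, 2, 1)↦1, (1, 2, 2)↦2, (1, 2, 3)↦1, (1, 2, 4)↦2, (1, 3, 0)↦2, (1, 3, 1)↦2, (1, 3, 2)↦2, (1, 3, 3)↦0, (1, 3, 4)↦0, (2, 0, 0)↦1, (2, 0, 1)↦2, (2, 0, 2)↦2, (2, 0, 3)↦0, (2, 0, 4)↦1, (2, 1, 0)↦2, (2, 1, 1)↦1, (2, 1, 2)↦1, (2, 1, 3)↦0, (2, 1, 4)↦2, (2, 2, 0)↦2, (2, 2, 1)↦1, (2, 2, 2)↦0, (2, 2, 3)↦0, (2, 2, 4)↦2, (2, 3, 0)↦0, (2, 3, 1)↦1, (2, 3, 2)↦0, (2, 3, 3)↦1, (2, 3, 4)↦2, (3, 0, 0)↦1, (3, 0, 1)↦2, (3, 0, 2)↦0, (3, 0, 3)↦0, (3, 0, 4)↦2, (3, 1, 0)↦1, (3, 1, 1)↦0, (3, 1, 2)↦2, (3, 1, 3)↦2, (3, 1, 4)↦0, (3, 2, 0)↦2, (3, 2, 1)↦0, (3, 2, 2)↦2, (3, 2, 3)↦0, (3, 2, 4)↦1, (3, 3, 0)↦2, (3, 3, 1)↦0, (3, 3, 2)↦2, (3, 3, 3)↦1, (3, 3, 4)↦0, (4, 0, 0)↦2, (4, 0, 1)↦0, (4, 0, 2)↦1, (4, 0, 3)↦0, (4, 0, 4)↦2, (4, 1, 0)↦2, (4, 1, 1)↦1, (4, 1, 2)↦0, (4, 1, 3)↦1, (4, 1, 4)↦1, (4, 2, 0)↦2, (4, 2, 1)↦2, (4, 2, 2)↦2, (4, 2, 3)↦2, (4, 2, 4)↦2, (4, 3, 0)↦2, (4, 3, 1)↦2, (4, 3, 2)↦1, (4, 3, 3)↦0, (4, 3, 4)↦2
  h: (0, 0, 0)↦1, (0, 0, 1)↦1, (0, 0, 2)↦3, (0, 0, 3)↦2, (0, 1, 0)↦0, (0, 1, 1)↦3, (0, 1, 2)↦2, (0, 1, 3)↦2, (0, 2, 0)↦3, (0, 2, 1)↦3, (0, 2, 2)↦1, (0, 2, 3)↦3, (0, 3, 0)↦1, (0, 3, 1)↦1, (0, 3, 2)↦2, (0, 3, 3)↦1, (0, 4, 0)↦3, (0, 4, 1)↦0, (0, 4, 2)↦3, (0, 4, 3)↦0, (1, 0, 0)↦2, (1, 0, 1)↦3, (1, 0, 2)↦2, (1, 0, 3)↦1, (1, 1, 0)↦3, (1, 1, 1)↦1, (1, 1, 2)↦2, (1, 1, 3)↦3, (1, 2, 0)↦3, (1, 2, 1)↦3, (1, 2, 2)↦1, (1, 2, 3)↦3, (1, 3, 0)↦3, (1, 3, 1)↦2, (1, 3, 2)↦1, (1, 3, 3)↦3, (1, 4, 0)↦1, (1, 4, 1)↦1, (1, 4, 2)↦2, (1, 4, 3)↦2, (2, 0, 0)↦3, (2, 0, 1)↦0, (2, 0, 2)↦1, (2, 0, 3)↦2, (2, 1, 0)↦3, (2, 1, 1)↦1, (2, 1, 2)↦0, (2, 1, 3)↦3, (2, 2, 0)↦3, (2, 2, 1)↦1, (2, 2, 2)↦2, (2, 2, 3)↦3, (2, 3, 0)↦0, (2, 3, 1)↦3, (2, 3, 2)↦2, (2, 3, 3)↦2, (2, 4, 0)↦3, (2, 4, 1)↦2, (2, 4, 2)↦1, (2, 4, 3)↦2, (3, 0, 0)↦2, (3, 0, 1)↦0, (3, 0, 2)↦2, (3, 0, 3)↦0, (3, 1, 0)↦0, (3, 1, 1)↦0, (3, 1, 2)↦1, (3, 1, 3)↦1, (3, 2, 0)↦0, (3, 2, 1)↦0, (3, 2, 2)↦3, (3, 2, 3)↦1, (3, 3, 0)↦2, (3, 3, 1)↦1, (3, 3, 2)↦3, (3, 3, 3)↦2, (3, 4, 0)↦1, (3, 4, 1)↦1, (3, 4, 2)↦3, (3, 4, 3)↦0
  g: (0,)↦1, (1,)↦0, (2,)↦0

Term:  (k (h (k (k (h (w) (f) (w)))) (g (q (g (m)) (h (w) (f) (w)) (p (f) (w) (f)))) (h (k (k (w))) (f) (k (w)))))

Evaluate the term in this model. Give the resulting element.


value = 1

  w = 3
  f = 4
  w = 3
  (h (w) (f) (w)) = h(3, 4, 3) = 0
  (k (h (w) (f) (w))) = k(0,) = 0
  (k (k (h (w) (f) (w)))) = k(0,) = 0
  m = 2
  (g (m)) = g(2,) = 0
  w = 3
  f = 4
  w = 3
  (h (w) (f) (w)) = h(3, 4, 3) = 0
  f = 4
  w = 3
  f = 4
  (p (f) (w) (f)) = p(4, 3, 4) = 2
  (q (g (m)) (h (w) (f) (w)) (p (f) (w) (f))) = q(0, 0, 2) = 2
  (g (q (g (m)) (h (w) (f) (w)) (p (f) (w) (f)))) = g(2,) = 0
  w = 3
  (k (w)) = k(3,) = 1
  (k (k (w))) = k(1,) = 1
  f = 4
  w = 3
  (k (w)) = k(3,) = 1
  (h (k (k (w))) (f) (k (w))) = h(1, 4, 1) = 1
  (h (k (k (h (w) (f) (w)))) (g (q (g (m)) (h (w) (f) (w)) (p (f) (w) (f)))) (h (k (k (w))) (f) (k (w)))) = h(0, 0, 1) = 1
  (k (h (k (k (h (w) (f) (w)))) (g (q (g (m)) (h (w) (f) (w)) (p (f) (w) (f)))) (h (k (k (w))) (f) (k (w))))) = k(1,) = 1
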